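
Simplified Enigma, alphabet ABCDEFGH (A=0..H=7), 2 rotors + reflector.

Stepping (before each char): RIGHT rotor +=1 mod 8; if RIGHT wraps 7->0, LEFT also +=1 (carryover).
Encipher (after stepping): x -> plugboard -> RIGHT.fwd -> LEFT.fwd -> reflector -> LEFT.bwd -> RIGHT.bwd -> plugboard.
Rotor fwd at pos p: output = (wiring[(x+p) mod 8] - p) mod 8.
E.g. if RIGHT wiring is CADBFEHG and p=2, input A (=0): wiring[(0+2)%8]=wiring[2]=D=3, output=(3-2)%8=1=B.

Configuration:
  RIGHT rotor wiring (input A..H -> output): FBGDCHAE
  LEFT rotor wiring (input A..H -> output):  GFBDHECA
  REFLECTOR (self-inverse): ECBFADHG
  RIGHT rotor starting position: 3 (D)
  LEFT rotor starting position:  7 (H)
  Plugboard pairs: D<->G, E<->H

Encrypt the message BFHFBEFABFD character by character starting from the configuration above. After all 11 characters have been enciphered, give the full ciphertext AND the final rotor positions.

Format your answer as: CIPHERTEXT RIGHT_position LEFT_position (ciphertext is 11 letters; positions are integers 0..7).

Answer: GAGDGAHCHBH 6 0

Derivation:
Char 1 ('B'): step: R->4, L=7; B->plug->B->R->D->L->C->refl->B->L'->A->R'->D->plug->G
Char 2 ('F'): step: R->5, L=7; F->plug->F->R->B->L->H->refl->G->L'->C->R'->A->plug->A
Char 3 ('H'): step: R->6, L=7; H->plug->E->R->A->L->B->refl->C->L'->D->R'->D->plug->G
Char 4 ('F'): step: R->7, L=7; F->plug->F->R->D->L->C->refl->B->L'->A->R'->G->plug->D
Char 5 ('B'): step: R->0, L->0 (L advanced); B->plug->B->R->B->L->F->refl->D->L'->D->R'->D->plug->G
Char 6 ('E'): step: R->1, L=0; E->plug->H->R->E->L->H->refl->G->L'->A->R'->A->plug->A
Char 7 ('F'): step: R->2, L=0; F->plug->F->R->C->L->B->refl->C->L'->G->R'->E->plug->H
Char 8 ('A'): step: R->3, L=0; A->plug->A->R->A->L->G->refl->H->L'->E->R'->C->plug->C
Char 9 ('B'): step: R->4, L=0; B->plug->B->R->D->L->D->refl->F->L'->B->R'->E->plug->H
Char 10 ('F'): step: R->5, L=0; F->plug->F->R->B->L->F->refl->D->L'->D->R'->B->plug->B
Char 11 ('D'): step: R->6, L=0; D->plug->G->R->E->L->H->refl->G->L'->A->R'->E->plug->H
Final: ciphertext=GAGDGAHCHBH, RIGHT=6, LEFT=0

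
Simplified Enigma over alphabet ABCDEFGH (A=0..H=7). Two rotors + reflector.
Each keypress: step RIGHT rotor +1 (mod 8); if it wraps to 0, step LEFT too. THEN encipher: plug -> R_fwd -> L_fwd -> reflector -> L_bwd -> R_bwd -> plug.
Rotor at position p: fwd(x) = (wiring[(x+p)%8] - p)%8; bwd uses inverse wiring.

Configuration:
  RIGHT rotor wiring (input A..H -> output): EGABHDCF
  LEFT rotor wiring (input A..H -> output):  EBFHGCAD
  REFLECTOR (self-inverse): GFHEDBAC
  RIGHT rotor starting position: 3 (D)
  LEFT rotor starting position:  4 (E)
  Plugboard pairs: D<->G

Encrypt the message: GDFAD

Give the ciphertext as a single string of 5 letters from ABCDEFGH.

Char 1 ('G'): step: R->4, L=4; G->plug->D->R->B->L->G->refl->A->L'->E->R'->G->plug->D
Char 2 ('D'): step: R->5, L=4; D->plug->G->R->E->L->A->refl->G->L'->B->R'->E->plug->E
Char 3 ('F'): step: R->6, L=4; F->plug->F->R->D->L->H->refl->C->L'->A->R'->D->plug->G
Char 4 ('A'): step: R->7, L=4; A->plug->A->R->G->L->B->refl->F->L'->F->R'->B->plug->B
Char 5 ('D'): step: R->0, L->5 (L advanced); D->plug->G->R->C->L->G->refl->A->L'->F->R'->H->plug->H

Answer: DEGBH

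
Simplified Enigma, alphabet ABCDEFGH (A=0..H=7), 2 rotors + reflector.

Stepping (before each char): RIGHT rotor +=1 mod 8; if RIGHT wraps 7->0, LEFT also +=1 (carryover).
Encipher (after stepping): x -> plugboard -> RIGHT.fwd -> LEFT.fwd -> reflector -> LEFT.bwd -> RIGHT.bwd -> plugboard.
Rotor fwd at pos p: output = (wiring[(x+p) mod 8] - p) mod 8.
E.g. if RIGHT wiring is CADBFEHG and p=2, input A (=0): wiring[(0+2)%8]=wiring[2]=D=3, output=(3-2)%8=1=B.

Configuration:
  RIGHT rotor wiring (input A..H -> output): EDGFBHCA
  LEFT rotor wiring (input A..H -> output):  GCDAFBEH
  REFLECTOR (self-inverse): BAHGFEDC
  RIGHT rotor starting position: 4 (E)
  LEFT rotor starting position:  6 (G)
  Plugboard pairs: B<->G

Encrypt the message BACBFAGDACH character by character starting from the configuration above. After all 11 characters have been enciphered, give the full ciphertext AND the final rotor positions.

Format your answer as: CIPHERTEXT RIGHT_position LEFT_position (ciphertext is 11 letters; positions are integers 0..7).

Answer: DBHDEEFEGHD 7 7

Derivation:
Char 1 ('B'): step: R->5, L=6; B->plug->G->R->A->L->G->refl->D->L'->H->R'->D->plug->D
Char 2 ('A'): step: R->6, L=6; A->plug->A->R->E->L->F->refl->E->L'->D->R'->G->plug->B
Char 3 ('C'): step: R->7, L=6; C->plug->C->R->E->L->F->refl->E->L'->D->R'->H->plug->H
Char 4 ('B'): step: R->0, L->7 (L advanced); B->plug->G->R->C->L->D->refl->G->L'->F->R'->D->plug->D
Char 5 ('F'): step: R->1, L=7; F->plug->F->R->B->L->H->refl->C->L'->G->R'->E->plug->E
Char 6 ('A'): step: R->2, L=7; A->plug->A->R->E->L->B->refl->A->L'->A->R'->E->plug->E
Char 7 ('G'): step: R->3, L=7; G->plug->B->R->G->L->C->refl->H->L'->B->R'->F->plug->F
Char 8 ('D'): step: R->4, L=7; D->plug->D->R->E->L->B->refl->A->L'->A->R'->E->plug->E
Char 9 ('A'): step: R->5, L=7; A->plug->A->R->C->L->D->refl->G->L'->F->R'->B->plug->G
Char 10 ('C'): step: R->6, L=7; C->plug->C->R->G->L->C->refl->H->L'->B->R'->H->plug->H
Char 11 ('H'): step: R->7, L=7; H->plug->H->R->D->L->E->refl->F->L'->H->R'->D->plug->D
Final: ciphertext=DBHDEEFEGHD, RIGHT=7, LEFT=7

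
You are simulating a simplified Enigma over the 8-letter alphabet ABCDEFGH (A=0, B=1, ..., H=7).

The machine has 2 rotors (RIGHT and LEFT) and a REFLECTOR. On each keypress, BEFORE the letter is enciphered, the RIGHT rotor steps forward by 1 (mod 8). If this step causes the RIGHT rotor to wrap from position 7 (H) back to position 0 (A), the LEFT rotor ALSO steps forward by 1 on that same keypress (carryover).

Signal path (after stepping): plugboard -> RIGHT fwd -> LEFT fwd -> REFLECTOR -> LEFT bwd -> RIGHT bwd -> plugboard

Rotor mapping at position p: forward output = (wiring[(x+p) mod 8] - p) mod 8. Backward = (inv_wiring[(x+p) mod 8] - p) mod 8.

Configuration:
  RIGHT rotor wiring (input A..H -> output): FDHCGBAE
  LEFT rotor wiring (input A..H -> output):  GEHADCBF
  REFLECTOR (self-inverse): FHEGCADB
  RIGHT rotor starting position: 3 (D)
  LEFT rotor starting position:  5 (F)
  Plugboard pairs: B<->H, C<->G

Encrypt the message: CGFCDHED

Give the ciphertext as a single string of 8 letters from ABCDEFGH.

Char 1 ('C'): step: R->4, L=5; C->plug->G->R->D->L->B->refl->H->L'->E->R'->C->plug->G
Char 2 ('G'): step: R->5, L=5; G->plug->C->R->H->L->G->refl->D->L'->G->R'->E->plug->E
Char 3 ('F'): step: R->6, L=5; F->plug->F->R->E->L->H->refl->B->L'->D->R'->H->plug->B
Char 4 ('C'): step: R->7, L=5; C->plug->G->R->C->L->A->refl->F->L'->A->R'->D->plug->D
Char 5 ('D'): step: R->0, L->6 (L advanced); D->plug->D->R->C->L->A->refl->F->L'->G->R'->E->plug->E
Char 6 ('H'): step: R->1, L=6; H->plug->B->R->G->L->F->refl->A->L'->C->R'->A->plug->A
Char 7 ('E'): step: R->2, L=6; E->plug->E->R->G->L->F->refl->A->L'->C->R'->F->plug->F
Char 8 ('D'): step: R->3, L=6; D->plug->D->R->F->L->C->refl->E->L'->H->R'->A->plug->A

Answer: GEBDEAFA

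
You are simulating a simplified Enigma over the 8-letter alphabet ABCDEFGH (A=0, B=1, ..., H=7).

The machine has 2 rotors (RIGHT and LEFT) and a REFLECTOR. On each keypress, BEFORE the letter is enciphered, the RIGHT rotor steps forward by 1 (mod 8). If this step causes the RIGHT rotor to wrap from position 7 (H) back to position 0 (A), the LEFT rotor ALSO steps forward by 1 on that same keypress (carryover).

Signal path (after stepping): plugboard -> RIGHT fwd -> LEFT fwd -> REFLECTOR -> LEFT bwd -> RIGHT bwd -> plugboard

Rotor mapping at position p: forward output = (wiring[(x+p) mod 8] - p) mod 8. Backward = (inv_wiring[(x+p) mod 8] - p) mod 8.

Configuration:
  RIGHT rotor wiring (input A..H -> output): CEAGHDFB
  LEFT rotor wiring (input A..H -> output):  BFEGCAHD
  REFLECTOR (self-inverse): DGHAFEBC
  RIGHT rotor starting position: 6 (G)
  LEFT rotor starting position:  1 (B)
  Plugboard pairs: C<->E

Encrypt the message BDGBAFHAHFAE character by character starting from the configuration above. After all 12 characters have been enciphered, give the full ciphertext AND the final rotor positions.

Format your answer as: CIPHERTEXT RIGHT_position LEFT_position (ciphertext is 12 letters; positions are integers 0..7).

Answer: EEDDHCCCFACF 2 3

Derivation:
Char 1 ('B'): step: R->7, L=1; B->plug->B->R->D->L->B->refl->G->L'->F->R'->C->plug->E
Char 2 ('D'): step: R->0, L->2 (L advanced); D->plug->D->R->G->L->H->refl->C->L'->A->R'->C->plug->E
Char 3 ('G'): step: R->1, L=2; G->plug->G->R->A->L->C->refl->H->L'->G->R'->D->plug->D
Char 4 ('B'): step: R->2, L=2; B->plug->B->R->E->L->F->refl->E->L'->B->R'->D->plug->D
Char 5 ('A'): step: R->3, L=2; A->plug->A->R->D->L->G->refl->B->L'->F->R'->H->plug->H
Char 6 ('F'): step: R->4, L=2; F->plug->F->R->A->L->C->refl->H->L'->G->R'->E->plug->C
Char 7 ('H'): step: R->5, L=2; H->plug->H->R->C->L->A->refl->D->L'->H->R'->E->plug->C
Char 8 ('A'): step: R->6, L=2; A->plug->A->R->H->L->D->refl->A->L'->C->R'->E->plug->C
Char 9 ('H'): step: R->7, L=2; H->plug->H->R->G->L->H->refl->C->L'->A->R'->F->plug->F
Char 10 ('F'): step: R->0, L->3 (L advanced); F->plug->F->R->D->L->E->refl->F->L'->C->R'->A->plug->A
Char 11 ('A'): step: R->1, L=3; A->plug->A->R->D->L->E->refl->F->L'->C->R'->E->plug->C
Char 12 ('E'): step: R->2, L=3; E->plug->C->R->F->L->G->refl->B->L'->H->R'->F->plug->F
Final: ciphertext=EEDDHCCCFACF, RIGHT=2, LEFT=3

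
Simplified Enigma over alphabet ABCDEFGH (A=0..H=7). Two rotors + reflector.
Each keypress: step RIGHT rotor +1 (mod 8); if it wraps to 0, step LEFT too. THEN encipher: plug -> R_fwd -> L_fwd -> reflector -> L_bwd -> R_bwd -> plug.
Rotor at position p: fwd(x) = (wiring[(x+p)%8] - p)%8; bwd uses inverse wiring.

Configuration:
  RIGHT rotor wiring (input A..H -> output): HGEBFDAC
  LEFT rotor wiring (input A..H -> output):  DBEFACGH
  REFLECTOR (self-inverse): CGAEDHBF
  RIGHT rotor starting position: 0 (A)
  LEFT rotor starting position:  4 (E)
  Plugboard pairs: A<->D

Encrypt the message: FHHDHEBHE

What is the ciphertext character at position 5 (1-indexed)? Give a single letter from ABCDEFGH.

Char 1 ('F'): step: R->1, L=4; F->plug->F->R->H->L->B->refl->G->L'->B->R'->G->plug->G
Char 2 ('H'): step: R->2, L=4; H->plug->H->R->E->L->H->refl->F->L'->F->R'->G->plug->G
Char 3 ('H'): step: R->3, L=4; H->plug->H->R->B->L->G->refl->B->L'->H->R'->E->plug->E
Char 4 ('D'): step: R->4, L=4; D->plug->A->R->B->L->G->refl->B->L'->H->R'->B->plug->B
Char 5 ('H'): step: R->5, L=4; H->plug->H->R->A->L->E->refl->D->L'->D->R'->B->plug->B

B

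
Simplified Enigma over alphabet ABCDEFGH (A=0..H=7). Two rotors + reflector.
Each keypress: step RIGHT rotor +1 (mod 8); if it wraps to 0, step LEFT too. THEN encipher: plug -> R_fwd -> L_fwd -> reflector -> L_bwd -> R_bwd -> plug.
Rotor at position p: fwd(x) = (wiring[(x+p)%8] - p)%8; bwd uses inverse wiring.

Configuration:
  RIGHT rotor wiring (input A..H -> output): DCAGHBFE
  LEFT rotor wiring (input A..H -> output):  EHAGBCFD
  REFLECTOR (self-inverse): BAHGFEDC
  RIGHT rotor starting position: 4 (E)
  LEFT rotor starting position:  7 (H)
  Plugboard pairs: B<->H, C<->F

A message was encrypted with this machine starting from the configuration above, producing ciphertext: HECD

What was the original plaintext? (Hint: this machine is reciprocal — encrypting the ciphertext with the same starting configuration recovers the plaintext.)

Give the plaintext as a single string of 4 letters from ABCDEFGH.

Char 1 ('H'): step: R->5, L=7; H->plug->B->R->A->L->E->refl->F->L'->B->R'->G->plug->G
Char 2 ('E'): step: R->6, L=7; E->plug->E->R->C->L->A->refl->B->L'->D->R'->H->plug->B
Char 3 ('C'): step: R->7, L=7; C->plug->F->R->A->L->E->refl->F->L'->B->R'->D->plug->D
Char 4 ('D'): step: R->0, L->0 (L advanced); D->plug->D->R->G->L->F->refl->E->L'->A->R'->C->plug->F

Answer: GBDF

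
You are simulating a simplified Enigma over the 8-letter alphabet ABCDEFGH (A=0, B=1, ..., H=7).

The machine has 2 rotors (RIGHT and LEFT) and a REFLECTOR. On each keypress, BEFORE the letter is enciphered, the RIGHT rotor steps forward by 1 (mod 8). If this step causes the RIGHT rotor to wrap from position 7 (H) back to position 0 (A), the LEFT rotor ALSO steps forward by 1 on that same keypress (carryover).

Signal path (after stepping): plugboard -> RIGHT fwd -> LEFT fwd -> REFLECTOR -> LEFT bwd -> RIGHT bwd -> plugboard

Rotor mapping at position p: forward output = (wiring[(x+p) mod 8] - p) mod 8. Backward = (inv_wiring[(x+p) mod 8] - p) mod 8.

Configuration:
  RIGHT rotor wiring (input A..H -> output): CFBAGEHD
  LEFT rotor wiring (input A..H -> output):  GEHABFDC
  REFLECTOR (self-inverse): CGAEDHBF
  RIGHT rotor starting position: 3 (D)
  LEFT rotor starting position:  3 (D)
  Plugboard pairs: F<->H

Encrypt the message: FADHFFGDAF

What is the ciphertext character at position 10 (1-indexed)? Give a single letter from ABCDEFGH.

Char 1 ('F'): step: R->4, L=3; F->plug->H->R->E->L->H->refl->F->L'->A->R'->B->plug->B
Char 2 ('A'): step: R->5, L=3; A->plug->A->R->H->L->E->refl->D->L'->F->R'->D->plug->D
Char 3 ('D'): step: R->6, L=3; D->plug->D->R->H->L->E->refl->D->L'->F->R'->B->plug->B
Char 4 ('H'): step: R->7, L=3; H->plug->F->R->H->L->E->refl->D->L'->F->R'->G->plug->G
Char 5 ('F'): step: R->0, L->4 (L advanced); F->plug->H->R->D->L->G->refl->B->L'->B->R'->C->plug->C
Char 6 ('F'): step: R->1, L=4; F->plug->H->R->B->L->B->refl->G->L'->D->R'->E->plug->E
Char 7 ('G'): step: R->2, L=4; G->plug->G->R->A->L->F->refl->H->L'->C->R'->D->plug->D
Char 8 ('D'): step: R->3, L=4; D->plug->D->R->E->L->C->refl->A->L'->F->R'->A->plug->A
Char 9 ('A'): step: R->4, L=4; A->plug->A->R->C->L->H->refl->F->L'->A->R'->B->plug->B
Char 10 ('F'): step: R->5, L=4; F->plug->H->R->B->L->B->refl->G->L'->D->R'->G->plug->G

G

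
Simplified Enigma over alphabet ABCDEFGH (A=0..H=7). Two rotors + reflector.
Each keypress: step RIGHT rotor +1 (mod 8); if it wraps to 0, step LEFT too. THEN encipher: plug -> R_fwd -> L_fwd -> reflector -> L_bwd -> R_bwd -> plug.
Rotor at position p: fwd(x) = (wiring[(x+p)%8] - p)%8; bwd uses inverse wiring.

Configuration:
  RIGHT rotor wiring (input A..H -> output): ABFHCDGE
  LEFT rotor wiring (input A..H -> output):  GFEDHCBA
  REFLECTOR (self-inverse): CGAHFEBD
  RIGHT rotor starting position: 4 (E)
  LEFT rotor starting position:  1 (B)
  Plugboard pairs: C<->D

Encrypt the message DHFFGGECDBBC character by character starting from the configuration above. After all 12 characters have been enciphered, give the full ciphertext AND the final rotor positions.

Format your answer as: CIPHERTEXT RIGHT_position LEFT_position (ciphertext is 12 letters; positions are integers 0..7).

Answer: FDGAAFFHEDAF 0 3

Derivation:
Char 1 ('D'): step: R->5, L=1; D->plug->C->R->H->L->F->refl->E->L'->A->R'->F->plug->F
Char 2 ('H'): step: R->6, L=1; H->plug->H->R->F->L->A->refl->C->L'->C->R'->C->plug->D
Char 3 ('F'): step: R->7, L=1; F->plug->F->R->D->L->G->refl->B->L'->E->R'->G->plug->G
Char 4 ('F'): step: R->0, L->2 (L advanced); F->plug->F->R->D->L->A->refl->C->L'->A->R'->A->plug->A
Char 5 ('G'): step: R->1, L=2; G->plug->G->R->D->L->A->refl->C->L'->A->R'->A->plug->A
Char 6 ('G'): step: R->2, L=2; G->plug->G->R->G->L->E->refl->F->L'->C->R'->F->plug->F
Char 7 ('E'): step: R->3, L=2; E->plug->E->R->B->L->B->refl->G->L'->F->R'->F->plug->F
Char 8 ('C'): step: R->4, L=2; C->plug->D->R->A->L->C->refl->A->L'->D->R'->H->plug->H
Char 9 ('D'): step: R->5, L=2; D->plug->C->R->H->L->D->refl->H->L'->E->R'->E->plug->E
Char 10 ('B'): step: R->6, L=2; B->plug->B->R->G->L->E->refl->F->L'->C->R'->C->plug->D
Char 11 ('B'): step: R->7, L=2; B->plug->B->R->B->L->B->refl->G->L'->F->R'->A->plug->A
Char 12 ('C'): step: R->0, L->3 (L advanced); C->plug->D->R->H->L->B->refl->G->L'->D->R'->F->plug->F
Final: ciphertext=FDGAAFFHEDAF, RIGHT=0, LEFT=3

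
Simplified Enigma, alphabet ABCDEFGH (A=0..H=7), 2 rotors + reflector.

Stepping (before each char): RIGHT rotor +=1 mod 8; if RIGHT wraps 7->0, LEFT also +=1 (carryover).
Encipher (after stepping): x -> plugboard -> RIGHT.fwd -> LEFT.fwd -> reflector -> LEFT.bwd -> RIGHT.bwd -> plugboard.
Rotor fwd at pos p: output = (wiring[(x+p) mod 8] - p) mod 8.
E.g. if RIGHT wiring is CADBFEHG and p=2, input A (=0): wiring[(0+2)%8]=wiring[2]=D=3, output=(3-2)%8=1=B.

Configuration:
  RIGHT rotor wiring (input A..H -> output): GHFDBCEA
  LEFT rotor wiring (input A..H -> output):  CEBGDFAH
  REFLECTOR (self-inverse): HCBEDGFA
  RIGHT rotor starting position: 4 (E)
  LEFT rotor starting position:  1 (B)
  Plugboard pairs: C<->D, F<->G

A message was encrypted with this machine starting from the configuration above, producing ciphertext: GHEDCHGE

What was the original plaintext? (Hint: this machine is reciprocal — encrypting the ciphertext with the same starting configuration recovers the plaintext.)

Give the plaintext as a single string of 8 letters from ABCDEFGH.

Answer: HDDFAFCH

Derivation:
Char 1 ('G'): step: R->5, L=1; G->plug->F->R->A->L->D->refl->E->L'->E->R'->H->plug->H
Char 2 ('H'): step: R->6, L=1; H->plug->H->R->E->L->E->refl->D->L'->A->R'->C->plug->D
Char 3 ('E'): step: R->7, L=1; E->plug->E->R->E->L->E->refl->D->L'->A->R'->C->plug->D
Char 4 ('D'): step: R->0, L->2 (L advanced); D->plug->C->R->F->L->F->refl->G->L'->E->R'->G->plug->F
Char 5 ('C'): step: R->1, L=2; C->plug->D->R->A->L->H->refl->A->L'->G->R'->A->plug->A
Char 6 ('H'): step: R->2, L=2; H->plug->H->R->F->L->F->refl->G->L'->E->R'->G->plug->F
Char 7 ('G'): step: R->3, L=2; G->plug->F->R->D->L->D->refl->E->L'->B->R'->D->plug->C
Char 8 ('E'): step: R->4, L=2; E->plug->E->R->C->L->B->refl->C->L'->H->R'->H->plug->H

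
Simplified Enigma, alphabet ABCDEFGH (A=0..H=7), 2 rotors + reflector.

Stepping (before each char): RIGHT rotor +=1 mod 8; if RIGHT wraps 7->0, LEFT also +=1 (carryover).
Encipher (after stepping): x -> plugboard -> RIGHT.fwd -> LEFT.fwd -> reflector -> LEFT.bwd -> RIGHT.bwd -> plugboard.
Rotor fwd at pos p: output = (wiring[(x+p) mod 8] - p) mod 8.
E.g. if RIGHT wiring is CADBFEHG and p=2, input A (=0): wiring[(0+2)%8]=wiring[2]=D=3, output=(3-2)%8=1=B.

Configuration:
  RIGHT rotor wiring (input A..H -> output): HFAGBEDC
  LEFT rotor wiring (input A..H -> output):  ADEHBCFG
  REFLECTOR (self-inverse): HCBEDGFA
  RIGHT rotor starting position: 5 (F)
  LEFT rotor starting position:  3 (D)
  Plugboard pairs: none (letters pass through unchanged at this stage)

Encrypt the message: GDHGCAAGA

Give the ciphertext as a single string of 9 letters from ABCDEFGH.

Answer: DGGDBGDEH

Derivation:
Char 1 ('G'): step: R->6, L=3; G->plug->G->R->D->L->C->refl->B->L'->H->R'->D->plug->D
Char 2 ('D'): step: R->7, L=3; D->plug->D->R->B->L->G->refl->F->L'->F->R'->G->plug->G
Char 3 ('H'): step: R->0, L->4 (L advanced); H->plug->H->R->C->L->B->refl->C->L'->D->R'->G->plug->G
Char 4 ('G'): step: R->1, L=4; G->plug->G->R->B->L->G->refl->F->L'->A->R'->D->plug->D
Char 5 ('C'): step: R->2, L=4; C->plug->C->R->H->L->D->refl->E->L'->E->R'->B->plug->B
Char 6 ('A'): step: R->3, L=4; A->plug->A->R->D->L->C->refl->B->L'->C->R'->G->plug->G
Char 7 ('A'): step: R->4, L=4; A->plug->A->R->F->L->H->refl->A->L'->G->R'->D->plug->D
Char 8 ('G'): step: R->5, L=4; G->plug->G->R->B->L->G->refl->F->L'->A->R'->E->plug->E
Char 9 ('A'): step: R->6, L=4; A->plug->A->R->F->L->H->refl->A->L'->G->R'->H->plug->H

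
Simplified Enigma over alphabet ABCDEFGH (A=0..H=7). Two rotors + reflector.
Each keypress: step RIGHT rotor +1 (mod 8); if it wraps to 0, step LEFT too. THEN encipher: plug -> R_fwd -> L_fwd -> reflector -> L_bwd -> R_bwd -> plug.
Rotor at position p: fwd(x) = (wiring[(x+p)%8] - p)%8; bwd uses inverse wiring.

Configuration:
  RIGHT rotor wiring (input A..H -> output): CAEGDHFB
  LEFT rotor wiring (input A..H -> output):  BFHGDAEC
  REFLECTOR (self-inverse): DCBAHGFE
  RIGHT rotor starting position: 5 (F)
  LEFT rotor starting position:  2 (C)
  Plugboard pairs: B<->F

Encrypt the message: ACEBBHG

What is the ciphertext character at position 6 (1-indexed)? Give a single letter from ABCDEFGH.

Char 1 ('A'): step: R->6, L=2; A->plug->A->R->H->L->D->refl->A->L'->F->R'->G->plug->G
Char 2 ('C'): step: R->7, L=2; C->plug->C->R->B->L->E->refl->H->L'->G->R'->H->plug->H
Char 3 ('E'): step: R->0, L->3 (L advanced); E->plug->E->R->D->L->B->refl->C->L'->G->R'->D->plug->D
Char 4 ('B'): step: R->1, L=3; B->plug->F->R->E->L->H->refl->E->L'->H->R'->A->plug->A
Char 5 ('B'): step: R->2, L=3; B->plug->F->R->H->L->E->refl->H->L'->E->R'->B->plug->F
Char 6 ('H'): step: R->3, L=3; H->plug->H->R->B->L->A->refl->D->L'->A->R'->B->plug->F

F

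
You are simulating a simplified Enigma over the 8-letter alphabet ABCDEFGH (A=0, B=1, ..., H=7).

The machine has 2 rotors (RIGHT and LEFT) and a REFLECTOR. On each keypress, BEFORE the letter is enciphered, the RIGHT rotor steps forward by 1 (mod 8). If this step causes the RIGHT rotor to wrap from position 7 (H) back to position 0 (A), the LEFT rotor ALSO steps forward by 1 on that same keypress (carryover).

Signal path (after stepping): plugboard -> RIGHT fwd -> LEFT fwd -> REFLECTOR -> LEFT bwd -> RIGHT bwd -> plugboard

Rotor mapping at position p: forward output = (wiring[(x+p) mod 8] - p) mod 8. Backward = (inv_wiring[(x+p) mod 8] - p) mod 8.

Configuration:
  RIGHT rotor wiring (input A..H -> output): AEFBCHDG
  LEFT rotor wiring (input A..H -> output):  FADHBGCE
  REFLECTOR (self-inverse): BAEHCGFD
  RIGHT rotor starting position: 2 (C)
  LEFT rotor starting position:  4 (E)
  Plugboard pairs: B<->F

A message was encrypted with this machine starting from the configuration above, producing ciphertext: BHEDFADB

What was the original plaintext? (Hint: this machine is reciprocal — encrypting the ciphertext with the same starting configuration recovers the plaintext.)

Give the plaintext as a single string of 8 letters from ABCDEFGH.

Char 1 ('B'): step: R->3, L=4; B->plug->F->R->F->L->E->refl->C->L'->B->R'->G->plug->G
Char 2 ('H'): step: R->4, L=4; H->plug->H->R->F->L->E->refl->C->L'->B->R'->G->plug->G
Char 3 ('E'): step: R->5, L=4; E->plug->E->R->H->L->D->refl->H->L'->G->R'->B->plug->F
Char 4 ('D'): step: R->6, L=4; D->plug->D->R->G->L->H->refl->D->L'->H->R'->E->plug->E
Char 5 ('F'): step: R->7, L=4; F->plug->B->R->B->L->C->refl->E->L'->F->R'->C->plug->C
Char 6 ('A'): step: R->0, L->5 (L advanced); A->plug->A->R->A->L->B->refl->A->L'->D->R'->G->plug->G
Char 7 ('D'): step: R->1, L=5; D->plug->D->R->B->L->F->refl->G->L'->F->R'->G->plug->G
Char 8 ('B'): step: R->2, L=5; B->plug->F->R->E->L->D->refl->H->L'->C->R'->H->plug->H

Answer: GGFECGGH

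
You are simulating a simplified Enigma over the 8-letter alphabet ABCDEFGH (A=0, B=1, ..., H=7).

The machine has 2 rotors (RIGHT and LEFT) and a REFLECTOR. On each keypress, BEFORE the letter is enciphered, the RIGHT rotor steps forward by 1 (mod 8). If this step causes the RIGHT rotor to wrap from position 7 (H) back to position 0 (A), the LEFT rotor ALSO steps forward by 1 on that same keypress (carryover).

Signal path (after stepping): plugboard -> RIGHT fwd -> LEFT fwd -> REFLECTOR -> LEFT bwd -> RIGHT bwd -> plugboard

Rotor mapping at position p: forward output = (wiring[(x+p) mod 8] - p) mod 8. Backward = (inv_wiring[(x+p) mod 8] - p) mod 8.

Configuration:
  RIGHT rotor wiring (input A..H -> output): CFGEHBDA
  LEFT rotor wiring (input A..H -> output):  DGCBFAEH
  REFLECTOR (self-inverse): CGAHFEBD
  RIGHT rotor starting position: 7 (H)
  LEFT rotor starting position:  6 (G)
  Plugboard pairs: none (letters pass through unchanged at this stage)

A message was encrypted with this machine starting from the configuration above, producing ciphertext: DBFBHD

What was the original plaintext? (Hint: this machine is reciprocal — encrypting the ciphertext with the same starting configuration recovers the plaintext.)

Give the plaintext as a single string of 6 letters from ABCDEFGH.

Char 1 ('D'): step: R->0, L->7 (L advanced); D->plug->D->R->E->L->C->refl->A->L'->A->R'->H->plug->H
Char 2 ('B'): step: R->1, L=7; B->plug->B->R->F->L->G->refl->B->L'->G->R'->D->plug->D
Char 3 ('F'): step: R->2, L=7; F->plug->F->R->G->L->B->refl->G->L'->F->R'->C->plug->C
Char 4 ('B'): step: R->3, L=7; B->plug->B->R->E->L->C->refl->A->L'->A->R'->D->plug->D
Char 5 ('H'): step: R->4, L=7; H->plug->H->R->A->L->A->refl->C->L'->E->R'->D->plug->D
Char 6 ('D'): step: R->5, L=7; D->plug->D->R->F->L->G->refl->B->L'->G->R'->B->plug->B

Answer: HDCDDB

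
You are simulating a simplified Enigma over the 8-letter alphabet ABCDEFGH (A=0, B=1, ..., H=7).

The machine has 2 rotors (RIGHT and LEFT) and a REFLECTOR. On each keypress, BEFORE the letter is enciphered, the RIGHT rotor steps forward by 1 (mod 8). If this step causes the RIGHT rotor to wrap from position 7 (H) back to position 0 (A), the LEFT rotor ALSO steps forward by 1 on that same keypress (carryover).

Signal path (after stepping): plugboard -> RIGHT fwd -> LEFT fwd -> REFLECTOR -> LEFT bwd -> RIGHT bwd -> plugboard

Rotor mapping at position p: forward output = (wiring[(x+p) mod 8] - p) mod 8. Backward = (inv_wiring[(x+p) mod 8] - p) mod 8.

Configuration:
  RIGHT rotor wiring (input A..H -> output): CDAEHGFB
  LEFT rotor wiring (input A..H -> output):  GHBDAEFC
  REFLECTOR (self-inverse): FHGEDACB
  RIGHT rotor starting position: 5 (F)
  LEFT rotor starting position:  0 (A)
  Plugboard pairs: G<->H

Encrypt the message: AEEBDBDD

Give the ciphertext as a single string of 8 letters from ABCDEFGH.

Char 1 ('A'): step: R->6, L=0; A->plug->A->R->H->L->C->refl->G->L'->A->R'->H->plug->G
Char 2 ('E'): step: R->7, L=0; E->plug->E->R->F->L->E->refl->D->L'->D->R'->B->plug->B
Char 3 ('E'): step: R->0, L->1 (L advanced); E->plug->E->R->H->L->F->refl->A->L'->B->R'->H->plug->G
Char 4 ('B'): step: R->1, L=1; B->plug->B->R->H->L->F->refl->A->L'->B->R'->H->plug->G
Char 5 ('D'): step: R->2, L=1; D->plug->D->R->E->L->D->refl->E->L'->F->R'->C->plug->C
Char 6 ('B'): step: R->3, L=1; B->plug->B->R->E->L->D->refl->E->L'->F->R'->H->plug->G
Char 7 ('D'): step: R->4, L=1; D->plug->D->R->F->L->E->refl->D->L'->E->R'->G->plug->H
Char 8 ('D'): step: R->5, L=1; D->plug->D->R->F->L->E->refl->D->L'->E->R'->C->plug->C

Answer: GBGGCGHC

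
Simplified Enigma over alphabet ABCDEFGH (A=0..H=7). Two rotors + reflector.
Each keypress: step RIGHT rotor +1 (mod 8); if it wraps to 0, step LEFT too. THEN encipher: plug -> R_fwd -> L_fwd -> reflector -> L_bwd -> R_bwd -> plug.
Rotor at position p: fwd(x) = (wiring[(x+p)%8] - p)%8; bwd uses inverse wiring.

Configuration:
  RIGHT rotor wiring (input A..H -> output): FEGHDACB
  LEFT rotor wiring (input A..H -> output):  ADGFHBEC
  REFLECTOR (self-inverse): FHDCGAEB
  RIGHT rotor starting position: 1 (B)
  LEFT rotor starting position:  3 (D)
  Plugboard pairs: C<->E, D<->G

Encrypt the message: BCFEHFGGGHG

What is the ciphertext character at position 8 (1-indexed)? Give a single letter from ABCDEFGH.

Char 1 ('B'): step: R->2, L=3; B->plug->B->R->F->L->F->refl->A->L'->G->R'->D->plug->G
Char 2 ('C'): step: R->3, L=3; C->plug->E->R->G->L->A->refl->F->L'->F->R'->C->plug->E
Char 3 ('F'): step: R->4, L=3; F->plug->F->R->A->L->C->refl->D->L'->H->R'->A->plug->A
Char 4 ('E'): step: R->5, L=3; E->plug->C->R->E->L->H->refl->B->L'->D->R'->A->plug->A
Char 5 ('H'): step: R->6, L=3; H->plug->H->R->C->L->G->refl->E->L'->B->R'->F->plug->F
Char 6 ('F'): step: R->7, L=3; F->plug->F->R->E->L->H->refl->B->L'->D->R'->H->plug->H
Char 7 ('G'): step: R->0, L->4 (L advanced); G->plug->D->R->H->L->B->refl->H->L'->F->R'->A->plug->A
Char 8 ('G'): step: R->1, L=4; G->plug->D->R->C->L->A->refl->F->L'->B->R'->F->plug->F

F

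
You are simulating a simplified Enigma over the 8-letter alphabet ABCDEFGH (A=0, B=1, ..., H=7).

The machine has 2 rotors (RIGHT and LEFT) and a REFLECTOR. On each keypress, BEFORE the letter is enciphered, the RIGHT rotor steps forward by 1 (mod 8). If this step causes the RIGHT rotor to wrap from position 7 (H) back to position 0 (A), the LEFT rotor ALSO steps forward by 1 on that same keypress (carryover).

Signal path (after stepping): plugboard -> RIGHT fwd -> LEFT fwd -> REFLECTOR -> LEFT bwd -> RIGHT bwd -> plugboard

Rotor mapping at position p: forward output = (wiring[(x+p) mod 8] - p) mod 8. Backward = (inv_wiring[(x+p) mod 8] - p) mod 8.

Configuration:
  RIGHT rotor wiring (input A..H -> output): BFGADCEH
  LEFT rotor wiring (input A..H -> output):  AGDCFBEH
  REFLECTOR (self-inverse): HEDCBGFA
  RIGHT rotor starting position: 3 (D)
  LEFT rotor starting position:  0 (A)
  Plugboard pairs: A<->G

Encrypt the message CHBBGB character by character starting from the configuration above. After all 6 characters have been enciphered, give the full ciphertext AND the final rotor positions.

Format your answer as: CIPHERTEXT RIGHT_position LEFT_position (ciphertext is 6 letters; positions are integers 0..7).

Answer: GGHABE 1 1

Derivation:
Char 1 ('C'): step: R->4, L=0; C->plug->C->R->A->L->A->refl->H->L'->H->R'->A->plug->G
Char 2 ('H'): step: R->5, L=0; H->plug->H->R->G->L->E->refl->B->L'->F->R'->A->plug->G
Char 3 ('B'): step: R->6, L=0; B->plug->B->R->B->L->G->refl->F->L'->E->R'->H->plug->H
Char 4 ('B'): step: R->7, L=0; B->plug->B->R->C->L->D->refl->C->L'->D->R'->G->plug->A
Char 5 ('G'): step: R->0, L->1 (L advanced); G->plug->A->R->B->L->C->refl->D->L'->F->R'->B->plug->B
Char 6 ('B'): step: R->1, L=1; B->plug->B->R->F->L->D->refl->C->L'->B->R'->E->plug->E
Final: ciphertext=GGHABE, RIGHT=1, LEFT=1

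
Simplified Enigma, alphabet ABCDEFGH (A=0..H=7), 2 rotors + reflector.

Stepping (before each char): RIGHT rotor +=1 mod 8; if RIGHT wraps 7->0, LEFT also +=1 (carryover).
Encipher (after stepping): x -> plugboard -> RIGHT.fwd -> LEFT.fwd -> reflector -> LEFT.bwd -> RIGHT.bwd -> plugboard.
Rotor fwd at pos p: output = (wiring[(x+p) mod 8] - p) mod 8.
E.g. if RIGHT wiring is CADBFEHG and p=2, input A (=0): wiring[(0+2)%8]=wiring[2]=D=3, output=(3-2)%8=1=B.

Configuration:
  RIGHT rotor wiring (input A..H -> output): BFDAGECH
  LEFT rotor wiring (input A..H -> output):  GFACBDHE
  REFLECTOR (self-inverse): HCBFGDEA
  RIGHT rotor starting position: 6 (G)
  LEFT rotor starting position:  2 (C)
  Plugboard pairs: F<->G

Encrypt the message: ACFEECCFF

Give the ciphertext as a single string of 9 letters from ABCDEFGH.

Answer: CAADGHEGG

Derivation:
Char 1 ('A'): step: R->7, L=2; A->plug->A->R->A->L->G->refl->E->L'->G->R'->C->plug->C
Char 2 ('C'): step: R->0, L->3 (L advanced); C->plug->C->R->D->L->E->refl->G->L'->B->R'->A->plug->A
Char 3 ('F'): step: R->1, L=3; F->plug->G->R->G->L->C->refl->B->L'->E->R'->A->plug->A
Char 4 ('E'): step: R->2, L=3; E->plug->E->R->A->L->H->refl->A->L'->C->R'->D->plug->D
Char 5 ('E'): step: R->3, L=3; E->plug->E->R->E->L->B->refl->C->L'->G->R'->F->plug->G
Char 6 ('C'): step: R->4, L=3; C->plug->C->R->G->L->C->refl->B->L'->E->R'->H->plug->H
Char 7 ('C'): step: R->5, L=3; C->plug->C->R->C->L->A->refl->H->L'->A->R'->E->plug->E
Char 8 ('F'): step: R->6, L=3; F->plug->G->R->A->L->H->refl->A->L'->C->R'->F->plug->G
Char 9 ('F'): step: R->7, L=3; F->plug->G->R->F->L->D->refl->F->L'->H->R'->F->plug->G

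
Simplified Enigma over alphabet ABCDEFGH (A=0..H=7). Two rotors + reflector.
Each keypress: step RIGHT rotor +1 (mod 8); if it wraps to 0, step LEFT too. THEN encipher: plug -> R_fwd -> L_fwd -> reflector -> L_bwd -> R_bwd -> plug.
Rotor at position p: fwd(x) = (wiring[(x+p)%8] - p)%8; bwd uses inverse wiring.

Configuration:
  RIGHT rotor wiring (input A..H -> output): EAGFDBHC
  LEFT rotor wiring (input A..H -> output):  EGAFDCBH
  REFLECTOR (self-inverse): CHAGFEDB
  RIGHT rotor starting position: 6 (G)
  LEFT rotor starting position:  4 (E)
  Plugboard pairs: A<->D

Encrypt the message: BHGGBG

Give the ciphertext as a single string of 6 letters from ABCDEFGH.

Answer: FCEHFA

Derivation:
Char 1 ('B'): step: R->7, L=4; B->plug->B->R->F->L->C->refl->A->L'->E->R'->F->plug->F
Char 2 ('H'): step: R->0, L->5 (L advanced); H->plug->H->R->C->L->C->refl->A->L'->G->R'->C->plug->C
Char 3 ('G'): step: R->1, L=5; G->plug->G->R->B->L->E->refl->F->L'->A->R'->E->plug->E
Char 4 ('G'): step: R->2, L=5; G->plug->G->R->C->L->C->refl->A->L'->G->R'->H->plug->H
Char 5 ('B'): step: R->3, L=5; B->plug->B->R->A->L->F->refl->E->L'->B->R'->F->plug->F
Char 6 ('G'): step: R->4, L=5; G->plug->G->R->C->L->C->refl->A->L'->G->R'->D->plug->A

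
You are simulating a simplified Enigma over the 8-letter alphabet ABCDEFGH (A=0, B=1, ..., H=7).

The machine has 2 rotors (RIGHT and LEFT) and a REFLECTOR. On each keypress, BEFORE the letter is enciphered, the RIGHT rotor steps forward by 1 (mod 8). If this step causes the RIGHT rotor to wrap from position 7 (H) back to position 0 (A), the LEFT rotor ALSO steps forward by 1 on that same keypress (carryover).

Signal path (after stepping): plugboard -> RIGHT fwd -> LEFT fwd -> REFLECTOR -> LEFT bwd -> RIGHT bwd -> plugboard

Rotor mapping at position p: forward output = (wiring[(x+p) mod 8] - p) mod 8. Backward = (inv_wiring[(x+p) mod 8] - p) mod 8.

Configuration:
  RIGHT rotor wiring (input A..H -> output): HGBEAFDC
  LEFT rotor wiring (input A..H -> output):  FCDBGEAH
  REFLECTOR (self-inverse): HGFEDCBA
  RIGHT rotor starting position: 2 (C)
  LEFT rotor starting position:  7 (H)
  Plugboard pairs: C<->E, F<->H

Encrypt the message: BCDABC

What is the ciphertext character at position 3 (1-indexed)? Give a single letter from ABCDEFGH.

Char 1 ('B'): step: R->3, L=7; B->plug->B->R->F->L->H->refl->A->L'->A->R'->D->plug->D
Char 2 ('C'): step: R->4, L=7; C->plug->E->R->D->L->E->refl->D->L'->C->R'->F->plug->H
Char 3 ('D'): step: R->5, L=7; D->plug->D->R->C->L->D->refl->E->L'->D->R'->H->plug->F

F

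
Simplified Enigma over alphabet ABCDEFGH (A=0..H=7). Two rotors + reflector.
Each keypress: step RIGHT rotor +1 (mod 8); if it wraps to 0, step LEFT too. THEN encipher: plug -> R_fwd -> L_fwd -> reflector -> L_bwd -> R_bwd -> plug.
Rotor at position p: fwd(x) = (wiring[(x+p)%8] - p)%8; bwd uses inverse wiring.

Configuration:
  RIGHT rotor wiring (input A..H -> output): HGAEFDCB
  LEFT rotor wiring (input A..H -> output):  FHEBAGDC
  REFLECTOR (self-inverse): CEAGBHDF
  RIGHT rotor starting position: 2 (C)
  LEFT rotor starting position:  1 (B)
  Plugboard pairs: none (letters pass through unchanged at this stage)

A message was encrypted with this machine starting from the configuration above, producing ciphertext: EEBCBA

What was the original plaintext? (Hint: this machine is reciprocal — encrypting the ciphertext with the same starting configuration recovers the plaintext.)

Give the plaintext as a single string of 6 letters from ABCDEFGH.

Char 1 ('E'): step: R->3, L=1; E->plug->E->R->G->L->B->refl->E->L'->H->R'->D->plug->D
Char 2 ('E'): step: R->4, L=1; E->plug->E->R->D->L->H->refl->F->L'->E->R'->G->plug->G
Char 3 ('B'): step: R->5, L=1; B->plug->B->R->F->L->C->refl->A->L'->C->R'->D->plug->D
Char 4 ('C'): step: R->6, L=1; C->plug->C->R->B->L->D->refl->G->L'->A->R'->D->plug->D
Char 5 ('B'): step: R->7, L=1; B->plug->B->R->A->L->G->refl->D->L'->B->R'->D->plug->D
Char 6 ('A'): step: R->0, L->2 (L advanced); A->plug->A->R->H->L->F->refl->H->L'->B->R'->H->plug->H

Answer: DGDDDH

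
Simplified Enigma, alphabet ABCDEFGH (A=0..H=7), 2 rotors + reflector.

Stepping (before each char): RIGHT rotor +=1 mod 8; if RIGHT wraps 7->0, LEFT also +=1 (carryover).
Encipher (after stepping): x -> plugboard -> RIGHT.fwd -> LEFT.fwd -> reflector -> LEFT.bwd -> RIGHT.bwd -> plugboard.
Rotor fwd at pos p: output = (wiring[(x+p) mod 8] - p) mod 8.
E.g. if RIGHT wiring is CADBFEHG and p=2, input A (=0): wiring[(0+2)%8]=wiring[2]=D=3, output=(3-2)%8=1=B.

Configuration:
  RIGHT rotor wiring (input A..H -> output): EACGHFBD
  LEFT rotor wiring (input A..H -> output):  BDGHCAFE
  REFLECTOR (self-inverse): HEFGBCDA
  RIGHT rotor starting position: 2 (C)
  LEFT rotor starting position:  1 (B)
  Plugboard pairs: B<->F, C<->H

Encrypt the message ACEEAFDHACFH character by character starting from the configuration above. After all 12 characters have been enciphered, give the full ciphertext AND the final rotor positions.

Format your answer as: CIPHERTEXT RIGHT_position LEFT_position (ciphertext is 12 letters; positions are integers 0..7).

Answer: GGBCEEGBFGED 6 2

Derivation:
Char 1 ('A'): step: R->3, L=1; A->plug->A->R->D->L->B->refl->E->L'->F->R'->G->plug->G
Char 2 ('C'): step: R->4, L=1; C->plug->H->R->C->L->G->refl->D->L'->G->R'->G->plug->G
Char 3 ('E'): step: R->5, L=1; E->plug->E->R->D->L->B->refl->E->L'->F->R'->F->plug->B
Char 4 ('E'): step: R->6, L=1; E->plug->E->R->E->L->H->refl->A->L'->H->R'->H->plug->C
Char 5 ('A'): step: R->7, L=1; A->plug->A->R->E->L->H->refl->A->L'->H->R'->E->plug->E
Char 6 ('F'): step: R->0, L->2 (L advanced); F->plug->B->R->A->L->E->refl->B->L'->H->R'->E->plug->E
Char 7 ('D'): step: R->1, L=2; D->plug->D->R->G->L->H->refl->A->L'->C->R'->G->plug->G
Char 8 ('H'): step: R->2, L=2; H->plug->C->R->F->L->C->refl->F->L'->B->R'->F->plug->B
Char 9 ('A'): step: R->3, L=2; A->plug->A->R->D->L->G->refl->D->L'->E->R'->B->plug->F
Char 10 ('C'): step: R->4, L=2; C->plug->H->R->C->L->A->refl->H->L'->G->R'->G->plug->G
Char 11 ('F'): step: R->5, L=2; F->plug->B->R->E->L->D->refl->G->L'->D->R'->E->plug->E
Char 12 ('H'): step: R->6, L=2; H->plug->C->R->G->L->H->refl->A->L'->C->R'->D->plug->D
Final: ciphertext=GGBCEEGBFGED, RIGHT=6, LEFT=2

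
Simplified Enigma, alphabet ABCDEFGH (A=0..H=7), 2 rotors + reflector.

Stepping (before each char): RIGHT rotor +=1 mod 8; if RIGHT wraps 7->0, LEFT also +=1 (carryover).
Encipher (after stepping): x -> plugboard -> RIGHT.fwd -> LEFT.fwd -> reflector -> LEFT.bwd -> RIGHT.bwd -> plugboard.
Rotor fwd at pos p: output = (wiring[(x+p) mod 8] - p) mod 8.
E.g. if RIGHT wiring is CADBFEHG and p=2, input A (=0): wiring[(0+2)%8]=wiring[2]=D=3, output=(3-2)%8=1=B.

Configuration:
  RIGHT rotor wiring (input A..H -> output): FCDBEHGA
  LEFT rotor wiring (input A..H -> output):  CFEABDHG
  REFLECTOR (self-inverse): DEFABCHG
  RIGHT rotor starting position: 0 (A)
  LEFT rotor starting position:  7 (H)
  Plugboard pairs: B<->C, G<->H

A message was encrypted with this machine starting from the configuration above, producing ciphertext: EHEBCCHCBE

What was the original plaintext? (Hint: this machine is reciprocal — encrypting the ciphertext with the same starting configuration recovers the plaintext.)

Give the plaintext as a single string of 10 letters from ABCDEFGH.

Char 1 ('E'): step: R->1, L=7; E->plug->E->R->G->L->E->refl->B->L'->E->R'->H->plug->G
Char 2 ('H'): step: R->2, L=7; H->plug->G->R->D->L->F->refl->C->L'->F->R'->D->plug->D
Char 3 ('E'): step: R->3, L=7; E->plug->E->R->F->L->C->refl->F->L'->D->R'->D->plug->D
Char 4 ('B'): step: R->4, L=7; B->plug->C->R->C->L->G->refl->H->L'->A->R'->A->plug->A
Char 5 ('C'): step: R->5, L=7; C->plug->B->R->B->L->D->refl->A->L'->H->R'->H->plug->G
Char 6 ('C'): step: R->6, L=7; C->plug->B->R->C->L->G->refl->H->L'->A->R'->A->plug->A
Char 7 ('H'): step: R->7, L=7; H->plug->G->R->A->L->H->refl->G->L'->C->R'->E->plug->E
Char 8 ('C'): step: R->0, L->0 (L advanced); C->plug->B->R->C->L->E->refl->B->L'->E->R'->E->plug->E
Char 9 ('B'): step: R->1, L=0; B->plug->C->R->A->L->C->refl->F->L'->B->R'->A->plug->A
Char 10 ('E'): step: R->2, L=0; E->plug->E->R->E->L->B->refl->E->L'->C->R'->C->plug->B

Answer: GDDAGAEEAB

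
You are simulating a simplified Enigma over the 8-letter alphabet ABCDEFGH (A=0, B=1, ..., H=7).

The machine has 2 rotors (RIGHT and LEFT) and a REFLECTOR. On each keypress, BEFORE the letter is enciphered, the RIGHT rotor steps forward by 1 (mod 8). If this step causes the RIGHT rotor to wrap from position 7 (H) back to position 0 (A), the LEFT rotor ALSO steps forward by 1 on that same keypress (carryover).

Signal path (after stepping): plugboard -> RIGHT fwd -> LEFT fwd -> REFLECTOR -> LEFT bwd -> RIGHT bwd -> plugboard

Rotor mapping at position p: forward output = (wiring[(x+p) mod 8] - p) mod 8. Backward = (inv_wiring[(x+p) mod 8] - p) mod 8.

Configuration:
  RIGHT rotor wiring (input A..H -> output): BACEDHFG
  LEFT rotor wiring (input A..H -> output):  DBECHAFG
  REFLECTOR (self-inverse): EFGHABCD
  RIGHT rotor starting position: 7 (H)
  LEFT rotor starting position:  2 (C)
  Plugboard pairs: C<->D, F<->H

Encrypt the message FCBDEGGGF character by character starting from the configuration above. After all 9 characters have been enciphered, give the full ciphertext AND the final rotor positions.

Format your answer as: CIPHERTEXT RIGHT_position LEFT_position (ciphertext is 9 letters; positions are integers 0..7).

Answer: EAGBDAFHA 0 4

Derivation:
Char 1 ('F'): step: R->0, L->3 (L advanced); F->plug->H->R->G->L->G->refl->C->L'->D->R'->E->plug->E
Char 2 ('C'): step: R->1, L=3; C->plug->D->R->C->L->F->refl->B->L'->H->R'->A->plug->A
Char 3 ('B'): step: R->2, L=3; B->plug->B->R->C->L->F->refl->B->L'->H->R'->G->plug->G
Char 4 ('D'): step: R->3, L=3; D->plug->C->R->E->L->D->refl->H->L'->A->R'->B->plug->B
Char 5 ('E'): step: R->4, L=3; E->plug->E->R->F->L->A->refl->E->L'->B->R'->C->plug->D
Char 6 ('G'): step: R->5, L=3; G->plug->G->R->H->L->B->refl->F->L'->C->R'->A->plug->A
Char 7 ('G'): step: R->6, L=3; G->plug->G->R->F->L->A->refl->E->L'->B->R'->H->plug->F
Char 8 ('G'): step: R->7, L=3; G->plug->G->R->A->L->H->refl->D->L'->E->R'->F->plug->H
Char 9 ('F'): step: R->0, L->4 (L advanced); F->plug->H->R->G->L->A->refl->E->L'->B->R'->A->plug->A
Final: ciphertext=EAGBDAFHA, RIGHT=0, LEFT=4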